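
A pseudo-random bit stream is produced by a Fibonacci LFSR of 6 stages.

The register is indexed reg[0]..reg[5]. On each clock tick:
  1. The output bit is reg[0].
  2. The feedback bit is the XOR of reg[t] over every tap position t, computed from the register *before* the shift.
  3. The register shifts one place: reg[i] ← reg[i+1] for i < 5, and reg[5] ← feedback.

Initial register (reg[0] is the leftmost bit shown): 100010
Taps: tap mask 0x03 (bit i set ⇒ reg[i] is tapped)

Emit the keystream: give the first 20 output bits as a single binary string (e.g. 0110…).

step | reg (before) | out | fb
   0 | 100010 | 1 | 1
   1 | 000101 | 0 | 0
   2 | 001010 | 0 | 0
   3 | 010100 | 0 | 1
   4 | 101001 | 1 | 1
   5 | 010011 | 0 | 1
   6 | 100111 | 1 | 1
   7 | 001111 | 0 | 0
   8 | 011110 | 0 | 1
   9 | 111101 | 1 | 0
  10 | 111010 | 1 | 0
  11 | 110100 | 1 | 0
  12 | 101000 | 1 | 1
  13 | 010001 | 0 | 1
  14 | 100011 | 1 | 1
  15 | 000111 | 0 | 0
  16 | 001110 | 0 | 0
  17 | 011100 | 0 | 1
  18 | 111001 | 1 | 0
  19 | 110010 | 1 | 0

10001010011110100011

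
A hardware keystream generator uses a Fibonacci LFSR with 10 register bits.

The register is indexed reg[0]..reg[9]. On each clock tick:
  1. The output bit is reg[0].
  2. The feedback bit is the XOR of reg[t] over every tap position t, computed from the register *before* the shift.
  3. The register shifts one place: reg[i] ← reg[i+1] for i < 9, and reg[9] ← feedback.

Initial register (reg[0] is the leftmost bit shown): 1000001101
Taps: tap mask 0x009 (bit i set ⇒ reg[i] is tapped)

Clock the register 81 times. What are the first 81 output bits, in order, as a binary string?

tick  register→output (feedback)
  0  1000001101→1 (1)
  1  0000011011→0 (0)
  2  0000110110→0 (0)
  3  0001101100→0 (1)
  4  0011011001→0 (1)
  5  0110110011→0 (0)
  6  1101100110→1 (0)
  7  1011001100→1 (0)
  8  0110011000→0 (0)
  9  1100110000→1 (1)
 10  1001100001→1 (0)
 11  0011000010→0 (1)
 12  0110000101→0 (0)
 13  1100001010→1 (1)
 14  1000010101→1 (1)
 15  0000101011→0 (0)
 16  0001010110→0 (1)
 17  0010101101→0 (0)
 18  0101011010→0 (1)
 19  1010110101→1 (1)
 20  0101101011→0 (1)
 21  1011010111→1 (0)
 22  0110101110→0 (0)
 23  1101011100→1 (0)
 24  1010111000→1 (1)
 25  0101110001→0 (1)
 26  1011100011→1 (0)
 27  0111000110→0 (1)
 28  1110001101→1 (1)
 29  1100011011→1 (1)
 30  1000110111→1 (1)
 31  0001101111→0 (1)
 32  0011011111→0 (1)
 33  0110111111→0 (0)
 34  1101111110→1 (0)
 35  1011111100→1 (0)
 36  0111111000→0 (1)
 37  1111110001→1 (0)
 38  1111100010→1 (0)
 39  1111000100→1 (0)
 40  1110001000→1 (1)
 41  1100010001→1 (1)
 42  1000100011→1 (1)
 43  0001000111→0 (1)
 44  0010001111→0 (0)
 45  0100011110→0 (0)
 46  1000111100→1 (1)
 47  0001111001→0 (1)
 48  0011110011→0 (1)
 49  0111100111→0 (1)
 50  1111001111→1 (0)
 51  1110011110→1 (1)
 52  1100111101→1 (1)
 53  1001111011→1 (0)
 54  0011110110→0 (1)
 55  0111101101→0 (1)
 56  1111011011→1 (0)
 57  1110110110→1 (1)
 58  1101101101→1 (0)
 59  1011011010→1 (0)
 60  0110110100→0 (0)
 61  1101101000→1 (0)
 62  1011010000→1 (0)
 63  0110100000→0 (0)
 64  1101000000→1 (0)
 65  1010000000→1 (1)
 66  0100000001→0 (0)
 67  1000000010→1 (1)
 68  0000000101→0 (0)
 69  0000001010→0 (0)
 70  0000010100→0 (0)
 71  0000101000→0 (0)
 72  0001010000→0 (1)
 73  0010100001→0 (0)
 74  0101000010→0 (1)
 75  1010000101→1 (1)
 76  0100001011→0 (0)
 77  1000010110→1 (1)
 78  0000101101→0 (0)
 79  0001011010→0 (1)
 80  0010110101→0 (0)

100000110110011000010101101011100011011111100010001111001111011011010000000101000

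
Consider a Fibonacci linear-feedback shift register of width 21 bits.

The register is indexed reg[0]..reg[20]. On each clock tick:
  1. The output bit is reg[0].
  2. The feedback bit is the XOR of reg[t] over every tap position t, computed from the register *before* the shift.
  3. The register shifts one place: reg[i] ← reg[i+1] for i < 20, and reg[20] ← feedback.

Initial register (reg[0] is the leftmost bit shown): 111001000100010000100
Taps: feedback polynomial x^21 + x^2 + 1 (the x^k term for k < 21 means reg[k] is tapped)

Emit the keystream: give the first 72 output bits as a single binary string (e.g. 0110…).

111001000100010000100011101010101010010101101000000000011000011001000000

k : reg_k → out_k, fb_k
0: 111001000100010000100 → 1, fb=0
1: 110010001000100001000 → 1, fb=1
2: 100100010001000010001 → 1, fb=1
3: 001000100010000100011 → 0, fb=1
4: 010001000100001000111 → 0, fb=0
5: 100010001000010001110 → 1, fb=1
6: 000100010000100011101 → 0, fb=0
7: 001000100001000111010 → 0, fb=1
8: 010001000010001110101 → 0, fb=0
9: 100010000100011101010 → 1, fb=1
10: 000100001000111010101 → 0, fb=0
11: 001000010001110101010 → 0, fb=1
12: 010000100011101010101 → 0, fb=0
13: 100001000111010101010 → 1, fb=1
14: 000010001110101010101 → 0, fb=0
15: 000100011101010101010 → 0, fb=0
16: 001000111010101010100 → 0, fb=1
17: 010001110101010101001 → 0, fb=0
18: 100011101010101010010 → 1, fb=1
19: 000111010101010100101 → 0, fb=0
20: 001110101010101001010 → 0, fb=1
21: 011101010101010010101 → 0, fb=1
22: 111010101010100101011 → 1, fb=0
23: 110101010101001010110 → 1, fb=1
24: 101010101010010101101 → 1, fb=0
25: 010101010100101011010 → 0, fb=0
26: 101010101001010110100 → 1, fb=0
27: 010101010010101101000 → 0, fb=0
28: 101010100101011010000 → 1, fb=0
29: 010101001010110100000 → 0, fb=0
30: 101010010101101000000 → 1, fb=0
31: 010100101011010000000 → 0, fb=0
32: 101001010110100000000 → 1, fb=0
33: 010010101101000000000 → 0, fb=0
34: 100101011010000000000 → 1, fb=1
35: 001010110100000000001 → 0, fb=1
36: 010101101000000000011 → 0, fb=0
37: 101011010000000000110 → 1, fb=0
38: 010110100000000001100 → 0, fb=0
39: 101101000000000011000 → 1, fb=0
40: 011010000000000110000 → 0, fb=1
41: 110100000000001100001 → 1, fb=1
42: 101000000000011000011 → 1, fb=0
43: 010000000000110000110 → 0, fb=0
44: 100000000001100001100 → 1, fb=1
45: 000000000011000011001 → 0, fb=0
46: 000000000110000110010 → 0, fb=0
47: 000000001100001100100 → 0, fb=0
48: 000000011000011001000 → 0, fb=0
49: 000000110000110010000 → 0, fb=0
50: 000001100001100100000 → 0, fb=0
51: 000011000011001000000 → 0, fb=0
52: 000110000110010000000 → 0, fb=0
53: 001100001100100000000 → 0, fb=1
54: 011000011001000000001 → 0, fb=1
55: 110000110010000000011 → 1, fb=1
56: 100001100100000000111 → 1, fb=1
57: 000011001000000001111 → 0, fb=0
58: 000110010000000011110 → 0, fb=0
59: 001100100000000111100 → 0, fb=1
60: 011001000000001111001 → 0, fb=1
61: 110010000000011110011 → 1, fb=1
62: 100100000000111100111 → 1, fb=1
63: 001000000001111001111 → 0, fb=1
64: 010000000011110011111 → 0, fb=0
65: 100000000111100111110 → 1, fb=1
66: 000000001111001111101 → 0, fb=0
67: 000000011110011111010 → 0, fb=0
68: 000000111100111110100 → 0, fb=0
69: 000001111001111101000 → 0, fb=0
70: 000011110011111010000 → 0, fb=0
71: 000111100111110100000 → 0, fb=0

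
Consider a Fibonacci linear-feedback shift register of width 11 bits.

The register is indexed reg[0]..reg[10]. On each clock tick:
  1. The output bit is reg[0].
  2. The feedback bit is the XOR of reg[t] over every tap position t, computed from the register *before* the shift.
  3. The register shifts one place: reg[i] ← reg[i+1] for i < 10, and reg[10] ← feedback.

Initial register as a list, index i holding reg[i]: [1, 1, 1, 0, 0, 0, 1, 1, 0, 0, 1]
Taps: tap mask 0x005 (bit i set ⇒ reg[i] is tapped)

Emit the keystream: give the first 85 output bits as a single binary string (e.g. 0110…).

1110001100101101111100110100011111001011000111001110110111101011010010001100110101111

tick  register→output (feedback)
  0  11100011001→1 (0)
  1  11000110010→1 (1)
  2  10001100101→1 (1)
  3  00011001011→0 (0)
  4  00110010110→0 (1)
  5  01100101101→0 (1)
  6  11001011011→1 (1)
  7  10010110111→1 (1)
  8  00101101111→0 (1)
  9  01011011111→0 (0)
 10  10110111110→1 (0)
 11  01101111100→0 (1)
 12  11011111001→1 (1)
 13  10111110011→1 (0)
 14  01111100110→0 (1)
 15  11111001101→1 (0)
 16  11110011010→1 (0)
 17  11100110100→1 (0)
 18  11001101000→1 (1)
 19  10011010001→1 (1)
 20  00110100011→0 (1)
 21  01101000111→0 (1)
 22  11010001111→1 (1)
 23  10100011111→1 (0)
 24  01000111110→0 (0)
 25  10001111100→1 (1)
 26  00011111001→0 (0)
 27  00111110010→0 (1)
 28  01111100101→0 (1)
 29  11111001011→1 (0)
 30  11110010110→1 (0)
 31  11100101100→1 (0)
 32  11001011000→1 (1)
 33  10010110001→1 (1)
 34  00101100011→0 (1)
 35  01011000111→0 (0)
 36  10110001110→1 (0)
 37  01100011100→0 (1)
 38  11000111001→1 (1)
 39  10001110011→1 (1)
 40  00011100111→0 (0)
 41  00111001110→0 (1)
 42  01110011101→0 (1)
 43  11100111011→1 (0)
 44  11001110110→1 (1)
 45  10011101101→1 (1)
 46  00111011011→0 (1)
 47  01110110111→0 (1)
 48  11101101111→1 (0)
 49  11011011110→1 (1)
 50  10110111101→1 (0)
 51  01101111010→0 (1)
 52  11011110101→1 (1)
 53  10111101011→1 (0)
 54  01111010110→0 (1)
 55  11110101101→1 (0)
 56  11101011010→1 (0)
 57  11010110100→1 (1)
 58  10101101001→1 (0)
 59  01011010010→0 (0)
 60  10110100100→1 (0)
 61  01101001000→0 (1)
 62  11010010001→1 (1)
 63  10100100011→1 (0)
 64  01001000110→0 (0)
 65  10010001100→1 (1)
 66  00100011001→0 (1)
 67  01000110011→0 (0)
 68  10001100110→1 (1)
 69  00011001101→0 (0)
 70  00110011010→0 (1)
 71  01100110101→0 (1)
 72  11001101011→1 (1)
 73  10011010111→1 (1)
 74  00110101111→0 (1)
 75  01101011111→0 (1)
 76  11010111111→1 (1)
 77  10101111111→1 (0)
 78  01011111110→0 (0)
 79  10111111100→1 (0)
 80  01111111000→0 (1)
 81  11111110001→1 (0)
 82  11111100010→1 (0)
 83  11111000100→1 (0)
 84  11110001000→1 (0)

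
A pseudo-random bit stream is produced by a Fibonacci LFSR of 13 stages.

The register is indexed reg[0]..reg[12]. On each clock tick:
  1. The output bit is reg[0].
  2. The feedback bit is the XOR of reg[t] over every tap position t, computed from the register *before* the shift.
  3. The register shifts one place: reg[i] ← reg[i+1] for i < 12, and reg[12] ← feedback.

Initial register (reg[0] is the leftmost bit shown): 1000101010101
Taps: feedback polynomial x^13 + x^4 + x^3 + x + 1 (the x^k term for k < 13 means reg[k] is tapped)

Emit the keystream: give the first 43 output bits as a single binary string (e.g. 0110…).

step | reg (before) | out | fb
   0 | 1000101010101 | 1 | 0
   1 | 0001010101010 | 0 | 1
   2 | 0010101010101 | 0 | 1
   3 | 0101010101011 | 0 | 0
   4 | 1010101010110 | 1 | 0
   5 | 0101010101100 | 0 | 0
   6 | 1010101011000 | 1 | 0
   7 | 0101010110000 | 0 | 0
   8 | 1010101100000 | 1 | 0
   9 | 0101011000000 | 0 | 0
  10 | 1010110000000 | 1 | 0
  11 | 0101100000000 | 0 | 1
  12 | 1011000000001 | 1 | 0
  13 | 0110000000010 | 0 | 1
  14 | 1100000000101 | 1 | 0
  15 | 1000000001010 | 1 | 1
  16 | 0000000010101 | 0 | 0
  17 | 0000000101010 | 0 | 0
  18 | 0000001010100 | 0 | 0
  19 | 0000010101000 | 0 | 0
  20 | 0000101010000 | 0 | 1
  21 | 0001010100001 | 0 | 1
  22 | 0010101000011 | 0 | 1
  23 | 0101010000111 | 0 | 0
  24 | 1010100001110 | 1 | 0
  25 | 0101000011100 | 0 | 0
  26 | 1010000111000 | 1 | 1
  27 | 0100001110001 | 0 | 1
  28 | 1000011100011 | 1 | 1
  29 | 0000111000111 | 0 | 1
  30 | 0001110001111 | 0 | 0
  31 | 0011100011110 | 0 | 0
  32 | 0111000111100 | 0 | 0
  33 | 1110001111000 | 1 | 0
  34 | 1100011110000 | 1 | 0
  35 | 1000111100000 | 1 | 0
  36 | 0001111000000 | 0 | 0
  37 | 0011110000000 | 0 | 0
  38 | 0111100000000 | 0 | 1
  39 | 1111000000001 | 1 | 1
  40 | 1110000000011 | 1 | 0
  41 | 1100000000110 | 1 | 0
  42 | 1000000001100 | 1 | 1

1000101010101011000000001010100001110001111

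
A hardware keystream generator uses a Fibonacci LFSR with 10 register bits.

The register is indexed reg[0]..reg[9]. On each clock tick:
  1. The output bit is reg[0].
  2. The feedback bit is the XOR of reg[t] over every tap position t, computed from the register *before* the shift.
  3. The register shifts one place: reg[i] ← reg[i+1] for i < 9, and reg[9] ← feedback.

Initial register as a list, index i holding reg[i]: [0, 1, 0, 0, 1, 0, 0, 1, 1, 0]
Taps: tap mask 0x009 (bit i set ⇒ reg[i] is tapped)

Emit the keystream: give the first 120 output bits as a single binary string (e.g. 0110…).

tick  register→output (feedback)
  0  0100100110→0 (0)
  1  1001001100→1 (0)
  2  0010011000→0 (0)
  3  0100110000→0 (0)
  4  1001100000→1 (0)
  5  0011000000→0 (1)
  6  0110000001→0 (0)
  7  1100000010→1 (1)
  8  1000000101→1 (1)
  9  0000001011→0 (0)
 10  0000010110→0 (0)
 11  0000101100→0 (0)
 12  0001011000→0 (1)
 13  0010110001→0 (0)
 14  0101100010→0 (1)
 15  1011000101→1 (0)
 16  0110001010→0 (0)
 17  1100010100→1 (1)
 18  1000101001→1 (1)
 19  0001010011→0 (1)
 20  0010100111→0 (0)
 21  0101001110→0 (1)
 22  1010011101→1 (1)
 23  0100111011→0 (0)
 24  1001110110→1 (0)
 25  0011101100→0 (1)
 26  0111011001→0 (1)
 27  1110110011→1 (1)
 28  1101100111→1 (0)
 29  1011001110→1 (0)
 30  0110011100→0 (0)
 31  1100111000→1 (1)
 32  1001110001→1 (0)
 33  0011100010→0 (1)
 34  0111000101→0 (1)
 35  1110001011→1 (1)
 36  1100010111→1 (1)
 37  1000101111→1 (1)
 38  0001011111→0 (1)
 39  0010111111→0 (0)
 40  0101111110→0 (1)
 41  1011111101→1 (0)
 42  0111111010→0 (1)
 43  1111110101→1 (0)
 44  1111101010→1 (0)
 45  1111010100→1 (0)
 46  1110101000→1 (1)
 47  1101010001→1 (0)
 48  1010100010→1 (1)
 49  0101000101→0 (1)
 50  1010001011→1 (1)
 51  0100010111→0 (0)
 52  1000101110→1 (1)
 53  0001011101→0 (1)
 54  0010111011→0 (0)
 55  0101110110→0 (1)
 56  1011101101→1 (0)
 57  0111011010→0 (1)
 58  1110110101→1 (1)
 59  1101101011→1 (0)
 60  1011010110→1 (0)
 61  0110101100→0 (0)
 62  1101011000→1 (0)
 63  1010110000→1 (1)
 64  0101100001→0 (1)
 65  1011000011→1 (0)
 66  0110000110→0 (0)
 67  1100001100→1 (1)
 68  1000011001→1 (1)
 69  0000110011→0 (0)
 70  0001100110→0 (1)
 71  0011001101→0 (1)
 72  0110011011→0 (0)
 73  1100110110→1 (1)
 74  1001101101→1 (0)
 75  0011011010→0 (1)
 76  0110110101→0 (0)
 77  1101101010→1 (0)
 78  1011010100→1 (0)
 79  0110101000→0 (0)
 80  1101010000→1 (0)
 81  1010100000→1 (1)
 82  0101000001→0 (1)
 83  1010000011→1 (1)
 84  0100000111→0 (0)
 85  1000001110→1 (1)
 86  0000011101→0 (0)
 87  0000111010→0 (0)
 88  0001110100→0 (1)
 89  0011101001→0 (1)
 90  0111010011→0 (1)
 91  1110100111→1 (1)
 92  1101001111→1 (0)
 93  1010011110→1 (1)
 94  0100111101→0 (0)
 95  1001111010→1 (0)
 96  0011110100→0 (1)
 97  0111101001→0 (1)
 98  1111010011→1 (0)
 99  1110100110→1 (1)
100  1101001101→1 (0)
101  1010011010→1 (1)
102  0100110101→0 (0)
103  1001101010→1 (0)
104  0011010100→0 (1)
105  0110101001→0 (0)
106  1101010010→1 (0)
107  1010100100→1 (1)
108  0101001001→0 (1)
109  1010010011→1 (1)
110  0100100111→0 (0)
111  1001001110→1 (0)
112  0010011100→0 (0)
113  0100111000→0 (0)
114  1001110000→1 (0)
115  0011100000→0 (1)
116  0111000001→0 (1)
117  1110000011→1 (1)
118  1100000111→1 (1)
119  1000001111→1 (1)

010010011000000101100010100111011001110001011111101010001011101101011000011001101101010000011101001111010011010100100111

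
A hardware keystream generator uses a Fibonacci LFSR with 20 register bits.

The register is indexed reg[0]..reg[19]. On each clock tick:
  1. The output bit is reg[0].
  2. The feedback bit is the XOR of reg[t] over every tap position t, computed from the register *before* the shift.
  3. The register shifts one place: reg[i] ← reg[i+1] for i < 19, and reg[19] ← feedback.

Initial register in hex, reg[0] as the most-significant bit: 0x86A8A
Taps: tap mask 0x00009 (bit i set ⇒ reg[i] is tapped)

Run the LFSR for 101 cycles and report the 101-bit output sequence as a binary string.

10000110101010001010101100111110110111110010110010000010011001001000100100010100000011000001101101000

step | reg (before) | out | fb
   0 | 10000110101010001010 | 1 | 1
   1 | 00001101010100010101 | 0 | 0
   2 | 00011010101000101010 | 0 | 1
   3 | 00110101010001010101 | 0 | 1
   4 | 01101010100010101011 | 0 | 0
   5 | 11010101000101010110 | 1 | 0
   6 | 10101010001010101100 | 1 | 1
   7 | 01010100010101011001 | 0 | 1
   8 | 10101000101010110011 | 1 | 1
   9 | 01010001010101100111 | 0 | 1
  10 | 10100010101011001111 | 1 | 1
  11 | 01000101010110011111 | 0 | 0
  12 | 10001010101100111110 | 1 | 1
  13 | 00010101011001111101 | 0 | 1
  14 | 00101010110011111011 | 0 | 0
  15 | 01010101100111110110 | 0 | 1
  16 | 10101011001111101101 | 1 | 1
  17 | 01010110011111011011 | 0 | 1
  18 | 10101100111110110111 | 1 | 1
  19 | 01011001111101101111 | 0 | 1
  20 | 10110011111011011111 | 1 | 0
  21 | 01100111110110111110 | 0 | 0
  22 | 11001111101101111100 | 1 | 1
  23 | 10011111011011111001 | 1 | 0
  24 | 00111110110111110010 | 0 | 1
  25 | 01111101101111100101 | 0 | 1
  26 | 11111011011111001011 | 1 | 0
  27 | 11110110111110010110 | 1 | 0
  28 | 11101101111100101100 | 1 | 1
  29 | 11011011111001011001 | 1 | 0
  30 | 10110111110010110010 | 1 | 0
  31 | 01101111100101100100 | 0 | 0
  32 | 11011111001011001000 | 1 | 0
  33 | 10111110010110010000 | 1 | 0
  34 | 01111100101100100000 | 0 | 1
  35 | 11111001011001000001 | 1 | 0
  36 | 11110010110010000010 | 1 | 0
  37 | 11100101100100000100 | 1 | 1
  38 | 11001011001000001001 | 1 | 1
  39 | 10010110010000010011 | 1 | 0
  40 | 00101100100000100110 | 0 | 0
  41 | 01011001000001001100 | 0 | 1
  42 | 10110010000010011001 | 1 | 0
  43 | 01100100000100110010 | 0 | 0
  44 | 11001000001001100100 | 1 | 1
  45 | 10010000010011001001 | 1 | 0
  46 | 00100000100110010010 | 0 | 0
  47 | 01000001001100100100 | 0 | 0
  48 | 10000010011001001000 | 1 | 1
  49 | 00000100110010010001 | 0 | 0
  50 | 00001001100100100010 | 0 | 0
  51 | 00010011001001000100 | 0 | 1
  52 | 00100110010010001001 | 0 | 0
  53 | 01001100100100010010 | 0 | 0
  54 | 10011001001000100100 | 1 | 0
  55 | 00110010010001001000 | 0 | 1
  56 | 01100100100010010001 | 0 | 0
  57 | 11001001000100100010 | 1 | 1
  58 | 10010010001001000101 | 1 | 0
  59 | 00100100010010001010 | 0 | 0
  60 | 01001000100100010100 | 0 | 0
  61 | 10010001001000101000 | 1 | 0
  62 | 00100010010001010000 | 0 | 0
  63 | 01000100100010100000 | 0 | 0
  64 | 10001001000101000000 | 1 | 1
  65 | 00010010001010000001 | 0 | 1
  66 | 00100100010100000011 | 0 | 0
  67 | 01001000101000000110 | 0 | 0
  68 | 10010001010000001100 | 1 | 0
  69 | 00100010100000011000 | 0 | 0
  70 | 01000101000000110000 | 0 | 0
  71 | 10001010000001100000 | 1 | 1
  72 | 00010100000011000001 | 0 | 1
  73 | 00101000000110000011 | 0 | 0
  74 | 01010000001100000110 | 0 | 1
  75 | 10100000011000001101 | 1 | 1
  76 | 01000000110000011011 | 0 | 0
  77 | 10000001100000110110 | 1 | 1
  78 | 00000011000001101101 | 0 | 0
  79 | 00000110000011011010 | 0 | 0
  80 | 00001100000110110100 | 0 | 0
  81 | 00011000001101101000 | 0 | 1
  82 | 00110000011011010001 | 0 | 1
  83 | 01100000110110100011 | 0 | 0
  84 | 11000001101101000110 | 1 | 1
  85 | 10000011011010001101 | 1 | 1
  86 | 00000110110100011011 | 0 | 0
  87 | 00001101101000110110 | 0 | 0
  88 | 00011011010001101100 | 0 | 1
  89 | 00110110100011011001 | 0 | 1
  90 | 01101101000110110011 | 0 | 0
  91 | 11011010001101100110 | 1 | 0
  92 | 10110100011011001100 | 1 | 0
  93 | 01101000110110011000 | 0 | 0
  94 | 11010001101100110000 | 1 | 0
  95 | 10100011011001100000 | 1 | 1
  96 | 01000110110011000001 | 0 | 0
  97 | 10001101100110000010 | 1 | 1
  98 | 00011011001100000101 | 0 | 1
  99 | 00110110011000001011 | 0 | 1
 100 | 01101100110000010111 | 0 | 0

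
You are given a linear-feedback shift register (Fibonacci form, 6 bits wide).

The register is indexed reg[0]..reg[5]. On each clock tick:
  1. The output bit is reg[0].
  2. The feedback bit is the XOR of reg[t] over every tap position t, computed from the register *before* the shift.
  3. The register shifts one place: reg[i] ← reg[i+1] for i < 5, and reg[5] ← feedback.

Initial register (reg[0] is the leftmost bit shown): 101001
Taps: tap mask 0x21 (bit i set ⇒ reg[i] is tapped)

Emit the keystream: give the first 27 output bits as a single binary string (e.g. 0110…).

101001001110001011110010100

k : reg_k → out_k, fb_k
0: 101001 → 1, fb=0
1: 010010 → 0, fb=0
2: 100100 → 1, fb=1
3: 001001 → 0, fb=1
4: 010011 → 0, fb=1
5: 100111 → 1, fb=0
6: 001110 → 0, fb=0
7: 011100 → 0, fb=0
8: 111000 → 1, fb=1
9: 110001 → 1, fb=0
10: 100010 → 1, fb=1
11: 000101 → 0, fb=1
12: 001011 → 0, fb=1
13: 010111 → 0, fb=1
14: 101111 → 1, fb=0
15: 011110 → 0, fb=0
16: 111100 → 1, fb=1
17: 111001 → 1, fb=0
18: 110010 → 1, fb=1
19: 100101 → 1, fb=0
20: 001010 → 0, fb=0
21: 010100 → 0, fb=0
22: 101000 → 1, fb=1
23: 010001 → 0, fb=1
24: 100011 → 1, fb=0
25: 000110 → 0, fb=0
26: 001100 → 0, fb=0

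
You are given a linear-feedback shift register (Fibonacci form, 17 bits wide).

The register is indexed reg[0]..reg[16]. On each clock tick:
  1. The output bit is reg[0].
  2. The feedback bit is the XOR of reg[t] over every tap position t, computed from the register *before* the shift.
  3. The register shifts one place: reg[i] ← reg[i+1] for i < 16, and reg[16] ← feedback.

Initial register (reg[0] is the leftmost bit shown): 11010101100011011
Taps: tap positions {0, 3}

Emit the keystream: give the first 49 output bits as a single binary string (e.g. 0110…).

k : reg_k → out_k, fb_k
0: 11010101100011011 → 1, fb=0
1: 10101011000110110 → 1, fb=1
2: 01010110001101101 → 0, fb=1
3: 10101100011011011 → 1, fb=1
4: 01011000110110111 → 0, fb=1
5: 10110001101101111 → 1, fb=0
6: 01100011011011110 → 0, fb=0
7: 11000110110111100 → 1, fb=1
8: 10001101101111001 → 1, fb=1
9: 00011011011110011 → 0, fb=1
10: 00110110111100111 → 0, fb=1
11: 01101101111001111 → 0, fb=0
12: 11011011110011110 → 1, fb=0
13: 10110111100111100 → 1, fb=0
14: 01101111001111000 → 0, fb=0
15: 11011110011110000 → 1, fb=0
16: 10111100111100000 → 1, fb=0
17: 01111001111000000 → 0, fb=1
18: 11110011110000001 → 1, fb=0
19: 11100111100000010 → 1, fb=1
20: 11001111000000101 → 1, fb=1
21: 10011110000001011 → 1, fb=0
22: 00111100000010110 → 0, fb=1
23: 01111000000101101 → 0, fb=1
24: 11110000001011011 → 1, fb=0
25: 11100000010110110 → 1, fb=1
26: 11000000101101101 → 1, fb=1
27: 10000001011011011 → 1, fb=1
28: 00000010110110111 → 0, fb=0
29: 00000101101101110 → 0, fb=0
30: 00001011011011100 → 0, fb=0
31: 00010110110111000 → 0, fb=1
32: 00101101101110001 → 0, fb=0
33: 01011011011100010 → 0, fb=1
34: 10110110111000101 → 1, fb=0
35: 01101101110001010 → 0, fb=0
36: 11011011100010100 → 1, fb=0
37: 10110111000101000 → 1, fb=0
38: 01101110001010000 → 0, fb=0
39: 11011100010100000 → 1, fb=0
40: 10111000101000000 → 1, fb=0
41: 01110001010000000 → 0, fb=1
42: 11100010100000001 → 1, fb=1
43: 11000101000000011 → 1, fb=1
44: 10001010000000111 → 1, fb=1
45: 00010100000001111 → 0, fb=1
46: 00101000000011111 → 0, fb=0
47: 01010000000111110 → 0, fb=1
48: 10100000001111101 → 1, fb=1

1101010110001101101111001111000000101101101110001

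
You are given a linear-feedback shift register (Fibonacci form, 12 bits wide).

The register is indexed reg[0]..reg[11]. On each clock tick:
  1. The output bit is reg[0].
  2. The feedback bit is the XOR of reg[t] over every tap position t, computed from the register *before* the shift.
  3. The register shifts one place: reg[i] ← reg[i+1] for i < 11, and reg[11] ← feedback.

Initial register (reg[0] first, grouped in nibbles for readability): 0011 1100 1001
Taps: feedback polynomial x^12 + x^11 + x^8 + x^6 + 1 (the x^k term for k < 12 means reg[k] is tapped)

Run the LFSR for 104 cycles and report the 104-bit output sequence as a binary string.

00111100100100001111100110100010001000001100100100101100101100100011111111000000101001110100001001101101

tick  register→output (feedback)
  0  001111001001→0 (0)
  1  011110010010→0 (0)
  2  111100100100→1 (0)
  3  111001001000→1 (0)
  4  110010010000→1 (1)
  5  100100100001→1 (1)
  6  001001000011→0 (1)
  7  010010000111→0 (1)
  8  100100001111→1 (1)
  9  001000011111→0 (0)
 10  010000111110→0 (0)
 11  100001111100→1 (1)
 12  000011111001→0 (1)
 13  000111110011→0 (0)
 14  001111100110→0 (1)
 15  011111001101→0 (0)
 16  111110011010→1 (0)
 17  111100110100→1 (0)
 18  111001101000→1 (1)
 19  110011010001→1 (0)
 20  100110100010→1 (0)
 21  001101000100→0 (0)
 22  011010001000→0 (1)
 23  110100010001→1 (0)
 24  101000100010→1 (0)
 25  010001000100→0 (0)
 26  100010001000→1 (0)
 27  000100010000→0 (0)
 28  001000100000→0 (1)
 29  010001000001→0 (1)
 30  100010000011→1 (0)
 31  000100000110→0 (0)
 32  001000001100→0 (1)
 33  010000011001→0 (0)
 34  100000110010→1 (0)
 35  000001100100→0 (1)
 36  000011001001→0 (0)
 37  000110010010→0 (0)
 38  001100100100→0 (1)
 39  011001001001→0 (0)
 40  110010010010→1 (1)
 41  100100100101→1 (1)
 42  001001001011→0 (0)
 43  010010010110→0 (0)
 44  100100101100→1 (1)
 45  001001011001→0 (0)
 46  010010110010→0 (1)
 47  100101100101→1 (1)
 48  001011001011→0 (0)
 49  010110010110→0 (0)
 50  101100101100→1 (1)
 51  011001011001→0 (0)
 52  110010110010→1 (0)
 53  100101100100→1 (0)
 54  001011001000→0 (1)
 55  010110010001→0 (1)
 56  101100100011→1 (1)
 57  011001000111→0 (1)
 58  110010001111→1 (1)
 59  100100011111→1 (1)
 60  001000111111→0 (1)
 61  010001111111→0 (1)
 62  100011111111→1 (0)
 63  000111111110→0 (0)
 64  001111111100→0 (0)
 65  011111111000→0 (0)
 66  111111110000→1 (0)
 67  111111100000→1 (0)
 68  111111000000→1 (1)
 69  111110000001→1 (0)
 70  111100000010→1 (1)
 71  111000000101→1 (0)
 72  110000001010→1 (0)
 73  100000010100→1 (1)
 74  000000101001→0 (1)
 75  000001010011→0 (1)
 76  000010100111→0 (0)
 77  000101001110→0 (1)
 78  001010011101→0 (0)
 79  010100111010→0 (0)
 80  101001110100→1 (0)
 81  010011101000→0 (0)
 82  100111010000→1 (1)
 83  001110100001→0 (0)
 84  011101000010→0 (0)
 85  111010000100→1 (1)
 86  110100001001→1 (1)
 87  101000010011→1 (0)
 88  010000100110→0 (1)
 89  100001001101→1 (1)
 90  000010011011→0 (0)
 91  000100110110→0 (1)
 92  001001101101→0 (1)
 93  010011011011→0 (0)
 94  100110110110→1 (0)
 95  001101101100→0 (0)
 96  011011011000→0 (1)
 97  110110110001→1 (1)
 98  101101100011→1 (1)
 99  011011000111→0 (1)
100  110110001111→1 (1)
101  101100011111→1 (1)
102  011000111111→0 (1)
103  110001111111→1 (0)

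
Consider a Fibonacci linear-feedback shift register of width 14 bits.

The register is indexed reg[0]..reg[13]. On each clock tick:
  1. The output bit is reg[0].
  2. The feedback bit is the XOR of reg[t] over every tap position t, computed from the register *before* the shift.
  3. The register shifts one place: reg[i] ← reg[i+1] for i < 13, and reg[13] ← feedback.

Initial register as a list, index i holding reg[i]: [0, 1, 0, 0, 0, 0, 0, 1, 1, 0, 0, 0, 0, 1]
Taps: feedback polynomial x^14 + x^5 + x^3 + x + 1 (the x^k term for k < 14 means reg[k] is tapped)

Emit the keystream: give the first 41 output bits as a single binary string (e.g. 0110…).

step | reg (before) | out | fb
   0 | 01000001100001 | 0 | 1
   1 | 10000011000011 | 1 | 1
   2 | 00000110000111 | 0 | 1
   3 | 00001100001111 | 0 | 1
   4 | 00011000011111 | 0 | 1
   5 | 00110000111111 | 0 | 1
   6 | 01100001111111 | 0 | 1
   7 | 11000011111111 | 1 | 0
   8 | 10000111111110 | 1 | 0
   9 | 00001111111100 | 0 | 1
  10 | 00011111111001 | 0 | 0
  11 | 00111111110010 | 0 | 0
  12 | 01111111100100 | 0 | 1
  13 | 11111111001001 | 1 | 0
  14 | 11111110010010 | 1 | 0
  15 | 11111100100100 | 1 | 0
  16 | 11111001001000 | 1 | 1
  17 | 11110010010001 | 1 | 1
  18 | 11100100100011 | 1 | 1
  19 | 11001001000111 | 1 | 0
  20 | 10010010001110 | 1 | 0
  21 | 00100100011100 | 0 | 1
  22 | 01001000111001 | 0 | 1
  23 | 10010001110011 | 1 | 0
  24 | 00100011100110 | 0 | 0
  25 | 01000111001100 | 0 | 0
  26 | 10001110011000 | 1 | 0
  27 | 00011100110000 | 0 | 0
  28 | 00111001100000 | 0 | 1
  29 | 01110011000001 | 0 | 0
  30 | 11100110000010 | 1 | 1
  31 | 11001100000101 | 1 | 1
  32 | 10011000001011 | 1 | 0
  33 | 00110000010110 | 0 | 1
  34 | 01100000101101 | 0 | 1
  35 | 11000001011011 | 1 | 0
  36 | 10000010110110 | 1 | 1
  37 | 00000101101101 | 0 | 1
  38 | 00001011011011 | 0 | 0
  39 | 00010110110110 | 0 | 0
  40 | 00101101101100 | 0 | 1

01000001100001111111100100100011100110000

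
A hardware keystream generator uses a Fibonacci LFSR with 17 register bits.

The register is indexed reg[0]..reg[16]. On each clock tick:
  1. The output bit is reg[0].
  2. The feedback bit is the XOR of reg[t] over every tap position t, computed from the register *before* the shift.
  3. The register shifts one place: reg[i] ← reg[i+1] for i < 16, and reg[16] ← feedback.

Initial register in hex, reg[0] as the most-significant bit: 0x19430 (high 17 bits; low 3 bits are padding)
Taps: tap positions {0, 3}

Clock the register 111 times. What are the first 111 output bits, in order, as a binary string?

000110010100001101101001101011000001001001100110010000001010101000100010111111011001101010001000101001110110011

tick  register→output (feedback)
  0  00011001010000110→0 (1)
  1  00110010100001101→0 (1)
  2  01100101000011011→0 (0)
  3  11001010000110110→1 (1)
  4  10010100001101101→1 (0)
  5  00101000011011010→0 (0)
  6  01010000110110100→0 (1)
  7  10100001101101001→1 (1)
  8  01000011011010011→0 (0)
  9  10000110110100110→1 (1)
 10  00001101101001101→0 (0)
 11  00011011010011010→0 (1)
 12  00110110100110101→0 (1)
 13  01101101001101011→0 (0)
 14  11011010011010110→1 (0)
 15  10110100110101100→1 (0)
 16  01101001101011000→0 (0)
 17  11010011010110000→1 (0)
 18  10100110101100000→1 (1)
 19  01001101011000001→0 (0)
 20  10011010110000010→1 (0)
 21  00110101100000100→0 (1)
 22  01101011000001001→0 (0)
 23  11010110000010010→1 (0)
 24  10101100000100100→1 (1)
 25  01011000001001001→0 (1)
 26  10110000010010011→1 (0)
 27  01100000100100110→0 (0)
 28  11000001001001100→1 (1)
 29  10000010010011001→1 (1)
 30  00000100100110011→0 (0)
 31  00001001001100110→0 (0)
 32  00010010011001100→0 (1)
 33  00100100110011001→0 (0)
 34  01001001100110010→0 (0)
 35  10010011001100100→1 (0)
 36  00100110011001000→0 (0)
 37  01001100110010000→0 (0)
 38  10011001100100000→1 (0)
 39  00110011001000000→0 (1)
 40  01100110010000001→0 (0)
 41  11001100100000010→1 (1)
 42  10011001000000101→1 (0)
 43  00110010000001010→0 (1)
 44  01100100000010101→0 (0)
 45  11001000000101010→1 (1)
 46  10010000001010101→1 (0)
 47  00100000010101010→0 (0)
 48  01000000101010100→0 (0)
 49  10000001010101000→1 (1)
 50  00000010101010001→0 (0)
 51  00000101010100010→0 (0)
 52  00001010101000100→0 (0)
 53  00010101010001000→0 (1)
 54  00101010100010001→0 (0)
 55  01010101000100010→0 (1)
 56  10101010001000101→1 (1)
 57  01010100010001011→0 (1)
 58  10101000100010111→1 (1)
 59  01010001000101111→0 (1)
 60  10100010001011111→1 (1)
 61  01000100010111111→0 (0)
 62  10001000101111110→1 (1)
 63  00010001011111101→0 (1)
 64  00100010111111011→0 (0)
 65  01000101111110110→0 (0)
 66  10001011111101100→1 (1)
 67  00010111111011001→0 (1)
 68  00101111110110011→0 (0)
 69  01011111101100110→0 (1)
 70  10111111011001101→1 (0)
 71  01111110110011010→0 (1)
 72  11111101100110101→1 (0)
 73  11111011001101010→1 (0)
 74  11110110011010100→1 (0)
 75  11101100110101000→1 (1)
 76  11011001101010001→1 (0)
 77  10110011010100010→1 (0)
 78  01100110101000100→0 (0)
 79  11001101010001000→1 (1)
 80  10011010100010001→1 (0)
 81  00110101000100010→0 (1)
 82  01101010001000101→0 (0)
 83  11010100010001010→1 (0)
 84  10101000100010100→1 (1)
 85  01010001000101001→0 (1)
 86  10100010001010011→1 (1)
 87  01000100010100111→0 (0)
 88  10001000101001110→1 (1)
 89  00010001010011101→0 (1)
 90  00100010100111011→0 (0)
 91  01000101001110110→0 (0)
 92  10001010011101100→1 (1)
 93  00010100111011001→0 (1)
 94  00101001110110011→0 (0)
 95  01010011101100110→0 (1)
 96  10100111011001101→1 (1)
 97  01001110110011011→0 (0)
 98  10011101100110110→1 (0)
 99  00111011001101100→0 (1)
100  01110110011011001→0 (1)
101  11101100110110011→1 (1)
102  11011001101100111→1 (0)
103  10110011011001110→1 (0)
104  01100110110011100→0 (0)
105  11001101100111000→1 (1)
106  10011011001110001→1 (0)
107  00110110011100010→0 (1)
108  01101100111000101→0 (0)
109  11011001110001010→1 (0)
110  10110011100010100→1 (0)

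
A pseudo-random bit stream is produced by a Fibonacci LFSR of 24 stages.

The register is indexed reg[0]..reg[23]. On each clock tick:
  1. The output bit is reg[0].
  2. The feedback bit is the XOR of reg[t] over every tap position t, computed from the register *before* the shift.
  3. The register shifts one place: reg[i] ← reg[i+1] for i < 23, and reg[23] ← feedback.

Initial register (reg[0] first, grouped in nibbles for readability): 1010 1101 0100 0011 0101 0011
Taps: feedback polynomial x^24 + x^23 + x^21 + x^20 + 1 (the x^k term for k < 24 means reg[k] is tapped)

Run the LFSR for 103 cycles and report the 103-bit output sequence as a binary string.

1010110101000011010100110101110111000101001110101100111101101011010001000000101100101000100101010101100

k : reg_k → out_k, fb_k
0: 101011010100001101010011 → 1, fb=0
1: 010110101000011010100110 → 0, fb=1
2: 101101010000110101001101 → 1, fb=0
3: 011010100001101010011010 → 0, fb=1
4: 110101000011010100110101 → 1, fb=1
5: 101010000110101001101011 → 1, fb=1
6: 010100001101010011010111 → 0, fb=0
7: 101000011010100110101110 → 1, fb=1
8: 010000110101001101011101 → 0, fb=1
9: 100001101010011010111011 → 1, fb=1
10: 000011010100110101110111 → 0, fb=0
11: 000110101001101011101110 → 0, fb=0
12: 001101010011010111011100 → 0, fb=0
13: 011010100110101110111000 → 0, fb=1
14: 110101001101011101110001 → 1, fb=0
15: 101010011010111011100010 → 1, fb=1
16: 010100110101110111000101 → 0, fb=0
17: 101001101011101110001010 → 1, fb=0
18: 010011010111011100010100 → 0, fb=1
19: 100110101110111000101001 → 1, fb=1
20: 001101011101110001010011 → 0, fb=1
21: 011010111011100010100111 → 0, fb=0
22: 110101110111000101001110 → 1, fb=1
23: 101011101110001010011101 → 1, fb=0
24: 010111011100010100111010 → 0, fb=1
25: 101110111000101001110101 → 1, fb=1
26: 011101110001010011101011 → 0, fb=0
27: 111011100010100111010110 → 1, fb=0
28: 110111000101001110101100 → 1, fb=1
29: 101110001010011101011001 → 1, fb=1
30: 011100010100111010110011 → 0, fb=1
31: 111000101001110101100111 → 1, fb=1
32: 110001010011101011001111 → 1, fb=0
33: 100010100111010110011110 → 1, fb=1
34: 000101001110101100111101 → 0, fb=1
35: 001010011101011001111011 → 0, fb=0
36: 010100111010110011110110 → 0, fb=1
37: 101001110101100111101101 → 1, fb=0
38: 010011101011001111011010 → 0, fb=1
39: 100111010110011110110101 → 1, fb=1
40: 001110101100111101101011 → 0, fb=0
41: 011101011001111011010110 → 0, fb=1
42: 111010110011110110101101 → 1, fb=0
43: 110101100111101101011010 → 1, fb=0
44: 101011001111011010110100 → 1, fb=0
45: 010110011110110101101000 → 0, fb=1
46: 101100111101101011010001 → 1, fb=0
47: 011001111011010110100010 → 0, fb=0
48: 110011110110101101000100 → 1, fb=0
49: 100111101101011010001000 → 1, fb=0
50: 001111011010110100010000 → 0, fb=0
51: 011110110101101000100000 → 0, fb=0
52: 111101101011010001000000 → 1, fb=1
53: 111011010110100010000001 → 1, fb=0
54: 110110101101000100000010 → 1, fb=1
55: 101101011010001000000101 → 1, fb=1
56: 011010110100010000001011 → 0, fb=0
57: 110101101000100000010110 → 1, fb=0
58: 101011010001000000101100 → 1, fb=1
59: 010110100010000001011001 → 0, fb=0
60: 101101000100000010110010 → 1, fb=1
61: 011010001000000101100101 → 0, fb=0
62: 110100010000001011001010 → 1, fb=0
63: 101000100000010110010100 → 1, fb=0
64: 010001000000101100101000 → 0, fb=1
65: 100010000001011001010001 → 1, fb=0
66: 000100000010110010100010 → 0, fb=0
67: 001000000101100101000100 → 0, fb=1
68: 010000001011001010001001 → 0, fb=0
69: 100000010110010100010010 → 1, fb=1
70: 000000101100101000100101 → 0, fb=0
71: 000001011001010001001010 → 0, fb=1
72: 000010110010100010010101 → 0, fb=0
73: 000101100101000100101010 → 0, fb=1
74: 001011001010001001010101 → 0, fb=0
75: 010110010100010010101010 → 0, fb=1
76: 101100101000100101010101 → 1, fb=1
77: 011001010001001010101011 → 0, fb=0
78: 110010100010010101010110 → 1, fb=0
79: 100101000100101010101100 → 1, fb=1
80: 001010001001010101011001 → 0, fb=0
81: 010100010010101010110010 → 0, fb=0
82: 101000100101010101100100 → 1, fb=0
83: 010001001010101011001000 → 0, fb=1
84: 100010010101010110010001 → 1, fb=0
85: 000100101010101100100010 → 0, fb=0
86: 001001010101011001000100 → 0, fb=1
87: 010010101010110010001001 → 0, fb=0
88: 100101010101100100010010 → 1, fb=1
89: 001010101011001000100101 → 0, fb=0
90: 010101010110010001001010 → 0, fb=1
91: 101010101100100010010101 → 1, fb=1
92: 010101011001000100101011 → 0, fb=0
93: 101010110010001001010110 → 1, fb=0
94: 010101100100010010101100 → 0, fb=0
95: 101011001000100101011000 → 1, fb=0
96: 010110010001001010110000 → 0, fb=0
97: 101100100010010101100000 → 1, fb=1
98: 011001000100101011000001 → 0, fb=1
99: 110010001001010110000011 → 1, fb=0
100: 100100010010101100000110 → 1, fb=0
101: 001000100101011000001100 → 0, fb=0
102: 010001001010110000011000 → 0, fb=1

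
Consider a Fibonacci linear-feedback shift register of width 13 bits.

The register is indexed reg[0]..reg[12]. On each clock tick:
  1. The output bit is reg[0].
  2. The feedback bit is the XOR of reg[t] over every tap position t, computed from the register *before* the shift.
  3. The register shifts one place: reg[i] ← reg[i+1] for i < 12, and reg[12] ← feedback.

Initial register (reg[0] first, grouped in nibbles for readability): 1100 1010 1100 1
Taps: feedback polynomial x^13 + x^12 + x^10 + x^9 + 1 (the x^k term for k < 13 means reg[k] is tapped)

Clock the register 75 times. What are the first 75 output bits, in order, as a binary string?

110010101100110111011111101111001100111101010001100111110001010111101101011

tick  register→output (feedback)
  0  1100101011001→1 (1)
  1  1001010110011→1 (0)
  2  0010101100110→0 (1)
  3  0101011001101→0 (1)
  4  1010110011011→1 (1)
  5  0101100110111→0 (0)
  6  1011001101110→1 (1)
  7  0110011011101→0 (1)
  8  1100110111011→1 (1)
  9  1001101110111→1 (1)
 10  0011011101111→0 (1)
 11  0110111011111→0 (1)
 12  1101110111111→1 (0)
 13  1011101111110→1 (1)
 14  0111011111101→0 (1)
 15  1110111111011→1 (1)
 16  1101111110111→1 (1)
 17  1011111101111→1 (0)
 18  0111111011110→0 (0)
 19  1111110111100→1 (1)
 20  1111101111001→1 (1)
 21  1111011110011→1 (0)
 22  1110111100110→1 (0)
 23  1101111001100→1 (1)
 24  1011110011001→1 (1)
 25  0111100110011→0 (1)
 26  1111001100111→1 (1)
 27  1110011001111→1 (0)
 28  1100110011110→1 (1)
 29  1001100111101→1 (0)
 30  0011001111010→0 (1)
 31  0110011110101→0 (0)
 32  1100111101010→1 (0)
 33  1001111010100→1 (0)
 34  0011110101000→0 (1)
 35  0111101010001→0 (1)
 36  1111010100011→1 (0)
 37  1110101000110→1 (0)
 38  1101010001100→1 (1)
 39  1010100011001→1 (1)
 40  0101000110011→0 (1)
 41  1010001100111→1 (1)
 42  0100011001111→0 (1)
 43  1000110011111→1 (0)
 44  0001100111110→0 (0)
 45  0011001111100→0 (0)
 46  0110011111000→0 (1)
 47  1100111110001→1 (0)
 48  1001111100010→1 (1)
 49  0011111000101→0 (0)
 50  0111110001010→0 (1)
 51  1111100010101→1 (1)
 52  1111000101011→1 (1)
 53  1110001010111→1 (1)
 54  1100010101111→1 (0)
 55  1000101011110→1 (1)
 56  0001010111101→0 (1)
 57  0010101111011→0 (0)
 58  0101011110110→0 (1)
 59  1010111101101→1 (0)
 60  0101111011010→0 (1)
 61  1011110110101→1 (1)
 62  0111101101011→0 (0)
 63  1111011010110→1 (0)
 64  1110110101100→1 (1)
 65  1101101011001→1 (1)
 66  1011010110011→1 (0)
 67  0110101100110→0 (1)
 68  1101011001101→1 (0)
 69  1010110011010→1 (0)
 70  0101100110100→0 (1)
 71  1011001101001→1 (1)
 72  0110011010011→0 (1)
 73  1100110100111→1 (1)
 74  1001101001111→1 (0)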